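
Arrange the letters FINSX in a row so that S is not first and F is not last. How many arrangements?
By inclusion-exclusion: 5! - 2×(5-1)! + (5-2)! = 120 - 48 + 6 = 78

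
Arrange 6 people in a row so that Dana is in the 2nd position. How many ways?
Fix one position: (6-1)! = 120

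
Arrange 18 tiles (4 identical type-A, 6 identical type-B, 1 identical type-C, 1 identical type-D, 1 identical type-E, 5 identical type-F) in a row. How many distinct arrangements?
18! / (4! × 6! × 1! × 1! × 1! × 5!) = 3087564480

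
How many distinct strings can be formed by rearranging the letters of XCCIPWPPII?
10! / (1! × 2! × 3! × 3! × 1!) = 50400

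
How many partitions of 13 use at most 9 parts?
By conjugation, equals partitions of 13 into parts ≤ 9. Let r_j(i) = number of partitions of i into parts ≤ j, for i = 0..13. r_1(i) = 1 for all i; r_j(i) = r_{j-1}(i) + r_j(i-j). Rows j = 2..9: ≤2: 1 1 2 2 3 3 4 4 5 5 6 6 7 7; ≤3: 1 1 2 3 4 5 7 8 10 12 14 16 19 21; ≤4: 1 1 2 3 5 6 9 11 15 18 23 27 34 39; ≤5: 1 1 2 3 5 7 10 13 18 23 30 37 47 57; ≤6: 1 1 2 3 5 7 11 14 20 26 35 44 58 71; ≤7: 1 1 2 3 5 7 11 15 21 28 38 49 65 82; ≤8: 1 1 2 3 5 7 11 15 22 29 40 52 70 89; ≤9: 1 1 2 3 5 7 11 15 22 30 41 54 73 94. r_9(13) = 94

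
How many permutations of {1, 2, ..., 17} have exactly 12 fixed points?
Choose the 12 fixed points C(17,12) = 6188, derange the rest: !5 = Σ_{j=0}^{5} (-1)^j·5!/j! = 120 - 120 + 60 - 20 + 5 - 1 = 44. Product = 6188 × 44 = 272272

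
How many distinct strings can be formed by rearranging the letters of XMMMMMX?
7! / (5! × 2!) = 21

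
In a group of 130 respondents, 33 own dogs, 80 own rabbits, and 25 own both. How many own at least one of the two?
|A∪B| = |A| + |B| - |A∩B| = 33 + 80 - 25 = 88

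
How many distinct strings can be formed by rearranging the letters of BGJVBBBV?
8! / (1! × 2! × 1! × 4!) = 840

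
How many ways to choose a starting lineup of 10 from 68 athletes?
C(68,10) = 68!/(10!×58!) = 290752384208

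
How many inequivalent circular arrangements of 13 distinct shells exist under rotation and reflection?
(13-1)!/2 = 479001600/2 = 239500800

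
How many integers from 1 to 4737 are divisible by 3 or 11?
⌊4737/3⌋ + ⌊4737/11⌋ - ⌊4737/33⌋ = 1579 + 430 - 143 = 1866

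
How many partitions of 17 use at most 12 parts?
By conjugation, equals partitions of 17 into parts ≤ 12. Let r_j(i) = number of partitions of i into parts ≤ j, for i = 0..17. r_1(i) = 1 for all i; r_j(i) = r_{j-1}(i) + r_j(i-j). Rows j = 2..12: ≤2: 1 1 2 2 3 3 4 4 5 5 6 6 7 7 8 8 9 9; ≤3: 1 1 2 3 4 5 7 8 10 12 14 16 19 21 24 27 30 33; ≤4: 1 1 2 3 5 6 9 11 15 18 23 27 34 39 47 54 64 72; ≤5: 1 1 2 3 5 7 10 13 18 23 30 37 47 57 70 84 101 119; ≤6: 1 1 2 3 5 7 11 14 20 26 35 44 58 71 90 110 136 163; ≤7: 1 1 2 3 5 7 11 15 21 28 38 49 65 82 105 131 164 201; ≤8: 1 1 2 3 5 7 11 15 22 29 40 52 70 89 116 146 186 230; ≤9: 1 1 2 3 5 7 11 15 22 30 41 54 73 94 123 157 201 252; ≤10: 1 1 2 3 5 7 11 15 22 30 42 55 75 97 128 164 212 267; ≤11: 1 1 2 3 5 7 11 15 22 30 42 56 76 99 131 169 219 278; ≤12: 1 1 2 3 5 7 11 15 22 30 42 56 77 100 133 172 224 285. r_12(17) = 285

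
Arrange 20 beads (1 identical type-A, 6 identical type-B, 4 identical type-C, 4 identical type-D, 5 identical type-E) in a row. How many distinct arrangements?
20! / (1! × 6! × 4! × 4! × 5!) = 48886437600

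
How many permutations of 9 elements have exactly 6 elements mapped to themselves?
Choose the 6 fixed points C(9,6) = 84, derange the rest: !3 = Σ_{j=0}^{3} (-1)^j·3!/j! = 6 - 6 + 3 - 1 = 2. Product = 84 × 2 = 168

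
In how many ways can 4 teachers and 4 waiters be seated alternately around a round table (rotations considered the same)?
Fix one of the teachers: (4-1)! ways for the remaining teachers, × 4! ways for the waiters = 6 × 24 = 144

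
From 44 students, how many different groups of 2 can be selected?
C(44,2) = 44!/(2!×42!) = 946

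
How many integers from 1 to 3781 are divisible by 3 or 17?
⌊3781/3⌋ + ⌊3781/17⌋ - ⌊3781/51⌋ = 1260 + 222 - 74 = 1408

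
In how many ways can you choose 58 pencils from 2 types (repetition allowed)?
C(58+2-1, 2-1) = C(59, 1) = 59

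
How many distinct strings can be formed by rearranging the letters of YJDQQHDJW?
9! / (2! × 1! × 2! × 2! × 1! × 1!) = 45360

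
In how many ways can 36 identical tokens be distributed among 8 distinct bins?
C(36+8-1, 8-1) = C(43, 7) = 32224114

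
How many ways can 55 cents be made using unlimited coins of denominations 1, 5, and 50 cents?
Coefficient of x^55 in 1/(1-x^1) · 1/(1-x^5) · 1/(1-x^50). Case on j = number of 50-cent coins (j = 0..1); remainder r = 55 - 50j is made from {1,5} in ⌊r/5⌋+1 ways. r = 55, 5 → 12 + 2 = 14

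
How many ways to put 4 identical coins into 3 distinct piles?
C(4+3-1, 3-1) = C(6, 2) = 15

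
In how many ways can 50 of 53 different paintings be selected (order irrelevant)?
C(53,50) = 53!/(50!×3!) = 23426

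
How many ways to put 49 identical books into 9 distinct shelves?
C(49+9-1, 9-1) = C(57, 8) = 1652411475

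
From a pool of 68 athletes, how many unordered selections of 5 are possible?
C(68,5) = 68!/(5!×63!) = 10424128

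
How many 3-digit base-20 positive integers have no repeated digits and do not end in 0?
Last digit: 19 nonzero choices. First digit: 18 (nonzero, ≠last). Middle 1: P(18,1) = 18. Total = 6156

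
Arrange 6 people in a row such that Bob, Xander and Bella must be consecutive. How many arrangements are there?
Treat the 3 as one block: (6-3+1)! × 3! = 24 × 6 = 144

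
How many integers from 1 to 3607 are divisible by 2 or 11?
⌊3607/2⌋ + ⌊3607/11⌋ - ⌊3607/22⌋ = 1803 + 327 - 163 = 1967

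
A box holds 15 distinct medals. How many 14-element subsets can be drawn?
C(15,14) = 15!/(14!×1!) = 15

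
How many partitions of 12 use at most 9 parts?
By conjugation, equals partitions of 12 into parts ≤ 9. Let r_j(i) = number of partitions of i into parts ≤ j, for i = 0..12. r_1(i) = 1 for all i; r_j(i) = r_{j-1}(i) + r_j(i-j). Rows j = 2..9: ≤2: 1 1 2 2 3 3 4 4 5 5 6 6 7; ≤3: 1 1 2 3 4 5 7 8 10 12 14 16 19; ≤4: 1 1 2 3 5 6 9 11 15 18 23 27 34; ≤5: 1 1 2 3 5 7 10 13 18 23 30 37 47; ≤6: 1 1 2 3 5 7 11 14 20 26 35 44 58; ≤7: 1 1 2 3 5 7 11 15 21 28 38 49 65; ≤8: 1 1 2 3 5 7 11 15 22 29 40 52 70; ≤9: 1 1 2 3 5 7 11 15 22 30 41 54 73. r_9(12) = 73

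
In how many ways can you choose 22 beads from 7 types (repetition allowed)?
C(22+7-1, 7-1) = C(28, 6) = 376740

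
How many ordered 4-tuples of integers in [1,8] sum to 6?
Coefficient of x^6 in (x + x² + ... + x^8)^4. By inclusion-exclusion on dice exceeding 8: Σ_j (-1)^j C(4,j)·C(6-1-8j, 3) = C(4,0)·C(5,3) = 1·10 = 10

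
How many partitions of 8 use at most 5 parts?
By conjugation, equals partitions of 8 into parts ≤ 5. Let r_j(i) = number of partitions of i into parts ≤ j, for i = 0..8. r_1(i) = 1 for all i; r_j(i) = r_{j-1}(i) + r_j(i-j). Rows j = 2..5: ≤2: 1 1 2 2 3 3 4 4 5; ≤3: 1 1 2 3 4 5 7 8 10; ≤4: 1 1 2 3 5 6 9 11 15; ≤5: 1 1 2 3 5 7 10 13 18. r_5(8) = 18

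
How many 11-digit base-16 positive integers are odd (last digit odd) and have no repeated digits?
Last∈{1,3,5,7,9,11,13,15}. Last=0: 0. Last nonzero: 8×14×P(14,9) = 81366405120. Total = 81366405120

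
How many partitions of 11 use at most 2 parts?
By conjugation, equals partitions of 11 into parts ≤ 2. Let r_j(i) = number of partitions of i into parts ≤ j, for i = 0..11. r_1(i) = 1 for all i; r_j(i) = r_{j-1}(i) + r_j(i-j). Rows j = 2..2: ≤2: 1 1 2 2 3 3 4 4 5 5 6 6. r_2(11) = 6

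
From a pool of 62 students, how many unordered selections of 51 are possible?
C(62,51) = 62!/(51!×11!) = 508271323092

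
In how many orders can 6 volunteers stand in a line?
6! = 720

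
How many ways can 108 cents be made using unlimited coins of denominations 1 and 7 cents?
Coefficient of x^108 in 1/(1-x^1) · 1/(1-x^7). Use j coins of 7 for j = 0..⌊108/7⌋ = 15, the rest in 1s: 15 + 1 = 16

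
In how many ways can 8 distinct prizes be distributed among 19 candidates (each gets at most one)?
P(19,8) = 19!/(19-8)! = 3047466240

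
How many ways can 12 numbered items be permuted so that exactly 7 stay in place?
Choose the 7 fixed points C(12,7) = 792, derange the rest: !5 = Σ_{j=0}^{5} (-1)^j·5!/j! = 120 - 120 + 60 - 20 + 5 - 1 = 44. Product = 792 × 44 = 34848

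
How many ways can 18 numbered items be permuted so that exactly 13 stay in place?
Choose the 13 fixed points C(18,13) = 8568, derange the rest: !5 = Σ_{j=0}^{5} (-1)^j·5!/j! = 120 - 120 + 60 - 20 + 5 - 1 = 44. Product = 8568 × 44 = 376992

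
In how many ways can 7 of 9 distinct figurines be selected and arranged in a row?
P(9,7) = 9!/(9-7)! = 181440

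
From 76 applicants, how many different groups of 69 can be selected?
C(76,69) = 76!/(69!×7!) = 2186189400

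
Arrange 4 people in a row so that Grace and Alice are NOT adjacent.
Total - adjacent = 4! - (4-1)!×2 = 24 - 12 = 12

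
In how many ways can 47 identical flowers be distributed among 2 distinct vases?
C(47+2-1, 2-1) = C(48, 1) = 48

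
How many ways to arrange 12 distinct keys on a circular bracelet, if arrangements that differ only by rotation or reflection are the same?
(12-1)!/2 = 39916800/2 = 19958400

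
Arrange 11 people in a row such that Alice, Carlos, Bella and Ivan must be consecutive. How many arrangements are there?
Treat the 4 as one block: (11-4+1)! × 4! = 40320 × 24 = 967680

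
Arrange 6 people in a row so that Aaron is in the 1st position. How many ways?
Fix one position: (6-1)! = 120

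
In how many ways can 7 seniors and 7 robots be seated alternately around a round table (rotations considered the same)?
Fix one of the seniors: (7-1)! ways for the remaining seniors, × 7! ways for the robots = 720 × 5040 = 3628800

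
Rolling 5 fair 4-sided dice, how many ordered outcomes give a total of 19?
Coefficient of x^19 in (x + x² + ... + x^4)^5. By inclusion-exclusion on dice exceeding 4: Σ_j (-1)^j C(5,j)·C(19-1-4j, 4) = C(5,0)·C(18,4) - C(5,1)·C(14,4) + C(5,2)·C(10,4) - C(5,3)·C(6,4) = 1·3060 - 5·1001 + 10·210 - 10·15 = 5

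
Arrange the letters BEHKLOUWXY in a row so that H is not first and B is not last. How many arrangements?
By inclusion-exclusion: 10! - 2×(10-1)! + (10-2)! = 3628800 - 725760 + 40320 = 2943360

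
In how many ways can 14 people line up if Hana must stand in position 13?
Fix one position: (14-1)! = 6227020800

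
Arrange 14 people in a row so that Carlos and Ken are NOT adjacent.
Total - adjacent = 14! - (14-1)!×2 = 87178291200 - 12454041600 = 74724249600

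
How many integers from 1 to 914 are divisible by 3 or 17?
⌊914/3⌋ + ⌊914/17⌋ - ⌊914/51⌋ = 304 + 53 - 17 = 340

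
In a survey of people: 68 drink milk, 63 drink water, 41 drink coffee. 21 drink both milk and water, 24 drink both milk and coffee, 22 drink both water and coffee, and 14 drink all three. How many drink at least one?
|A∪B∪C| = 68+63+41-21-24-22+14 = 119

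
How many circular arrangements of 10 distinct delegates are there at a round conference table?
Circular: fix one position, arrange the rest. (10-1)! = 362880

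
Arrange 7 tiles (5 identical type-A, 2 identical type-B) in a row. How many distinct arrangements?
7! / (5! × 2!) = 21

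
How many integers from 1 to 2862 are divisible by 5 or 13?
⌊2862/5⌋ + ⌊2862/13⌋ - ⌊2862/65⌋ = 572 + 220 - 44 = 748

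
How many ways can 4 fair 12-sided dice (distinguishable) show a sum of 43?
Coefficient of x^43 in (x + x² + ... + x^12)^4. By inclusion-exclusion on dice exceeding 12: Σ_j (-1)^j C(4,j)·C(43-1-12j, 3) = C(4,0)·C(42,3) - C(4,1)·C(30,3) + C(4,2)·C(18,3) - C(4,3)·C(6,3) = 1·11480 - 4·4060 + 6·816 - 4·20 = 56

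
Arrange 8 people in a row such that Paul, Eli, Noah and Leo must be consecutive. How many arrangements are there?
Treat the 4 as one block: (8-4+1)! × 4! = 120 × 24 = 2880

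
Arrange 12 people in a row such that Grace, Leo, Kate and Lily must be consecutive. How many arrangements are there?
Treat the 4 as one block: (12-4+1)! × 4! = 362880 × 24 = 8709120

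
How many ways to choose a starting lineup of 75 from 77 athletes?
C(77,75) = 77!/(75!×2!) = 2926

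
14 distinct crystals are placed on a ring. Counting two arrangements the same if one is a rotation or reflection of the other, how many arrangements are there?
(14-1)!/2 = 6227020800/2 = 3113510400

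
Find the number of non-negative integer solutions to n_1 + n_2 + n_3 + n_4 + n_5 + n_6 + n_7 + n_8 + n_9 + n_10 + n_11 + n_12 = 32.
C(32+12-1, 12-1) = C(43, 11) = 5752004349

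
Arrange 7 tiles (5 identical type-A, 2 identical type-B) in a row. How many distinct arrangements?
7! / (5! × 2!) = 21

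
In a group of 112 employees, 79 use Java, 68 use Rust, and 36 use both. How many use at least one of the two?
|A∪B| = |A| + |B| - |A∩B| = 79 + 68 - 36 = 111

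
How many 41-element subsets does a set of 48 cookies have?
C(48,41) = 48!/(41!×7!) = 73629072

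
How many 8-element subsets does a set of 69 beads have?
C(69,8) = 69!/(8!×61!) = 8361453672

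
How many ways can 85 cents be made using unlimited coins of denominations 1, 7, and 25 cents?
Coefficient of x^85 in 1/(1-x^1) · 1/(1-x^7) · 1/(1-x^25). Case on j = number of 25-cent coins (j = 0..3); remainder r = 85 - 25j is made from {1,7} in ⌊r/7⌋+1 ways. r = 85, 60, 35, 10 → 13 + 9 + 6 + 2 = 30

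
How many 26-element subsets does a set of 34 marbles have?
C(34,26) = 34!/(26!×8!) = 18156204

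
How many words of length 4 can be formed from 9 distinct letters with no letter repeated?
P(9,4) = 9!/(9-4)! = 3024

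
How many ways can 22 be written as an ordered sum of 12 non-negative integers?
C(22+12-1, 12-1) = C(33, 11) = 193536720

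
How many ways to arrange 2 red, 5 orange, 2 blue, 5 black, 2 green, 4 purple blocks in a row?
20! / (2! × 5! × 2! × 5! × 2! × 4!) = 879955876800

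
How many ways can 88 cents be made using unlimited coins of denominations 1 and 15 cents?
Coefficient of x^88 in 1/(1-x^1) · 1/(1-x^15). Use j coins of 15 for j = 0..⌊88/15⌋ = 5, the rest in 1s: 5 + 1 = 6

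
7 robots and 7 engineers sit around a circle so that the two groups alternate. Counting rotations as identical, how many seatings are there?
Fix one of the robots: (7-1)! ways for the remaining robots, × 7! ways for the engineers = 720 × 5040 = 3628800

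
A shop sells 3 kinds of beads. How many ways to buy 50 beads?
C(50+3-1, 3-1) = C(52, 2) = 1326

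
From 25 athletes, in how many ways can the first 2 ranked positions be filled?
P(25,2) = 25!/(25-2)! = 600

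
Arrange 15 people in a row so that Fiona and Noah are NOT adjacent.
Total - adjacent = 15! - (15-1)!×2 = 1307674368000 - 174356582400 = 1133317785600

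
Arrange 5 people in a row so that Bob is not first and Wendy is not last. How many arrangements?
By inclusion-exclusion: 5! - 2×(5-1)! + (5-2)! = 120 - 48 + 6 = 78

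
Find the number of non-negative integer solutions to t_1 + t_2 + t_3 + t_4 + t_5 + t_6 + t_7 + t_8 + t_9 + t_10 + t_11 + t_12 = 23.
C(23+12-1, 12-1) = C(34, 11) = 286097760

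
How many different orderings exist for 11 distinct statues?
11! = 39916800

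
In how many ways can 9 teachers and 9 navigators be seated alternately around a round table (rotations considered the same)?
Fix one of the teachers: (9-1)! ways for the remaining teachers, × 9! ways for the navigators = 40320 × 362880 = 14631321600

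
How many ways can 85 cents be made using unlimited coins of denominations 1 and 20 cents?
Coefficient of x^85 in 1/(1-x^1) · 1/(1-x^20). Use j coins of 20 for j = 0..⌊85/20⌋ = 4, the rest in 1s: 4 + 1 = 5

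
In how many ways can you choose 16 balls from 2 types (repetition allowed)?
C(16+2-1, 2-1) = C(17, 1) = 17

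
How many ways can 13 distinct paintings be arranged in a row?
13! = 6227020800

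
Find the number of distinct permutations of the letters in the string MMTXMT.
6! / (2! × 1! × 3!) = 60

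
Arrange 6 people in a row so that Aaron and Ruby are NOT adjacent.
Total - adjacent = 6! - (6-1)!×2 = 720 - 240 = 480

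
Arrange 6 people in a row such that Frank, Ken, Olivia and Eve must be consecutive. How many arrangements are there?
Treat the 4 as one block: (6-4+1)! × 4! = 6 × 24 = 144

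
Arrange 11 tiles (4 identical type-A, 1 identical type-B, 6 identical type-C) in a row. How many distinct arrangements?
11! / (4! × 1! × 6!) = 2310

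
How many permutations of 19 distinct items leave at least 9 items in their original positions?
Exactly j fixed points: C(19,j)·!(19-j); sum over j ≥ 9 (derangement numbers via !m = (m-1)·(!(m-1) + !(m-2)): !0..!10 = 1, 0, 1, 2, 9, 44, 265, 1854, 14833, 133496, 1334961). Σ_{j=9}^{19} C(19,j)·!(19-j) = C(19,9)·!10 + C(19,10)·!9 + C(19,11)·!8 + C(19,12)·!7 + C(19,13)·!6 + C(19,14)·!5 + C(19,15)·!4 + C(19,16)·!3 + C(19,17)·!2 + C(19,18)·!1 + C(19,19)·!0 = 92378·1334961 + 92378·133496 + 75582·14833 + 50388·1854 + 27132·265 + 11628·44 + 3876·9 + 969·2 + 171·1 + 19·0 + 1·1 = 136875386510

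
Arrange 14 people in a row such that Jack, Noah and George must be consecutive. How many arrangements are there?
Treat the 3 as one block: (14-3+1)! × 3! = 479001600 × 6 = 2874009600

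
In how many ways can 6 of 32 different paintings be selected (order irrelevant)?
C(32,6) = 32!/(6!×26!) = 906192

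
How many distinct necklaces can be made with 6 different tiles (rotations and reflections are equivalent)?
(6-1)!/2 = 120/2 = 60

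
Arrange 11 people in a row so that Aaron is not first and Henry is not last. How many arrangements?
By inclusion-exclusion: 11! - 2×(11-1)! + (11-2)! = 39916800 - 7257600 + 362880 = 33022080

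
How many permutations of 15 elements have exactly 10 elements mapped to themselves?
Choose the 10 fixed points C(15,10) = 3003, derange the rest: !5 = Σ_{j=0}^{5} (-1)^j·5!/j! = 120 - 120 + 60 - 20 + 5 - 1 = 44. Product = 3003 × 44 = 132132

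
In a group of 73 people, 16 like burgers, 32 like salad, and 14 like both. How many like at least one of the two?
|A∪B| = |A| + |B| - |A∩B| = 16 + 32 - 14 = 34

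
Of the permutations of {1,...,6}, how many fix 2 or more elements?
Exactly j fixed points: C(6,j)·!(6-j); sum over j ≥ 2 (derangement numbers via !m = (m-1)·(!(m-1) + !(m-2)): !0..!4 = 1, 0, 1, 2, 9). Σ_{j=2}^{6} C(6,j)·!(6-j) = C(6,2)·!4 + C(6,3)·!3 + C(6,4)·!2 + C(6,5)·!1 + C(6,6)·!0 = 15·9 + 20·2 + 15·1 + 6·0 + 1·1 = 191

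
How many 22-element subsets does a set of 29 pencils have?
C(29,22) = 29!/(22!×7!) = 1560780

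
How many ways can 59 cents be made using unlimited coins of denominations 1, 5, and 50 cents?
Coefficient of x^59 in 1/(1-x^1) · 1/(1-x^5) · 1/(1-x^50). Case on j = number of 50-cent coins (j = 0..1); remainder r = 59 - 50j is made from {1,5} in ⌊r/5⌋+1 ways. r = 59, 9 → 12 + 2 = 14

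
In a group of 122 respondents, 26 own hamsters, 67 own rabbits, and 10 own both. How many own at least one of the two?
|A∪B| = |A| + |B| - |A∩B| = 26 + 67 - 10 = 83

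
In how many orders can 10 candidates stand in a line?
10! = 3628800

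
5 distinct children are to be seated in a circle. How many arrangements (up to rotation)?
Circular: fix one position, arrange the rest. (5-1)! = 24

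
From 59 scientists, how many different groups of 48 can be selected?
C(59,48) = 59!/(48!×11!) = 279871768995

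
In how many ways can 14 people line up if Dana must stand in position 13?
Fix one position: (14-1)! = 6227020800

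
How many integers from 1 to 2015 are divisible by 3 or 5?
⌊2015/3⌋ + ⌊2015/5⌋ - ⌊2015/15⌋ = 671 + 403 - 134 = 940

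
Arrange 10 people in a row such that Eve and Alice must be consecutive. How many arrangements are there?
Treat the 2 as one block: (10-2+1)! × 2! = 362880 × 2 = 725760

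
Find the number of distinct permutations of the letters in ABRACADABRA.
11! / (5! × 2! × 2! × 1! × 1!) = 83160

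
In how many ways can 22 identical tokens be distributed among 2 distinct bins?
C(22+2-1, 2-1) = C(23, 1) = 23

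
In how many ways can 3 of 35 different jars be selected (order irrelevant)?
C(35,3) = 35!/(3!×32!) = 6545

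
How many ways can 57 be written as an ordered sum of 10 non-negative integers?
C(57+10-1, 10-1) = C(66, 9) = 37014131440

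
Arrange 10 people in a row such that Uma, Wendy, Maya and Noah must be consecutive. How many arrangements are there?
Treat the 4 as one block: (10-4+1)! × 4! = 5040 × 24 = 120960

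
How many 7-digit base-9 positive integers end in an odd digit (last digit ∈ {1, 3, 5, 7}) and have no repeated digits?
Last∈{1,3,5,7}. Last=0: 0. Last nonzero: 4×7×P(7,5) = 70560. Total = 70560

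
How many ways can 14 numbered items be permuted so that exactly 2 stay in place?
Choose the 2 fixed points C(14,2) = 91, derange the rest: !12 = Σ_{j=0}^{12} (-1)^j·12!/j! = 479001600 - 479001600 + 239500800 - 79833600 + 19958400 - 3991680 + 665280 - 95040 + 11880 - 1320 + 132 - 12 + 1 = 176214841. Product = 91 × 176214841 = 16035550531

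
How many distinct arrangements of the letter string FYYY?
4! / (3! × 1!) = 4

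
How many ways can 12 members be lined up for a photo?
12! = 479001600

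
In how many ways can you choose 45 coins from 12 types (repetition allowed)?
C(45+12-1, 12-1) = C(56, 11) = 148902215280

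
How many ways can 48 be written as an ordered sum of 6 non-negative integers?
C(48+6-1, 6-1) = C(53, 5) = 2869685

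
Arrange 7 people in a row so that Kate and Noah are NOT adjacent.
Total - adjacent = 7! - (7-1)!×2 = 5040 - 1440 = 3600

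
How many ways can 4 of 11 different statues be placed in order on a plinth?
P(11,4) = 11!/(11-4)! = 7920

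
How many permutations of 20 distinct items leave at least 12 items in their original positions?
Exactly j fixed points: C(20,j)·!(20-j); sum over j ≥ 12 (derangement numbers via !m = (m-1)·(!(m-1) + !(m-2)): !0..!8 = 1, 0, 1, 2, 9, 44, 265, 1854, 14833). Σ_{j=12}^{20} C(20,j)·!(20-j) = C(20,12)·!8 + C(20,13)·!7 + C(20,14)·!6 + C(20,15)·!5 + C(20,16)·!4 + C(20,17)·!3 + C(20,18)·!2 + C(20,19)·!1 + C(20,20)·!0 = 125970·14833 + 77520·1854 + 38760·265 + 15504·44 + 4845·9 + 1140·2 + 190·1 + 20·0 + 1·1 = 2023234742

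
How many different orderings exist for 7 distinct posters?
7! = 5040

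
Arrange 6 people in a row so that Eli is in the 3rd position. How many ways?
Fix one position: (6-1)! = 120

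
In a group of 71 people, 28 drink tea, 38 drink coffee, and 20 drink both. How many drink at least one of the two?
|A∪B| = |A| + |B| - |A∩B| = 28 + 38 - 20 = 46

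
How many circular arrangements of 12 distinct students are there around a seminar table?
Circular: fix one position, arrange the rest. (12-1)! = 39916800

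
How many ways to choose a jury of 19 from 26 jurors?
C(26,19) = 26!/(19!×7!) = 657800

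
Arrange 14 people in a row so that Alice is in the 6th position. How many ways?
Fix one position: (14-1)! = 6227020800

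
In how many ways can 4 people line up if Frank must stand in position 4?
Fix one position: (4-1)! = 6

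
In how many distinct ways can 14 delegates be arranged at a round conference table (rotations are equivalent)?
Circular: fix one position, arrange the rest. (14-1)! = 6227020800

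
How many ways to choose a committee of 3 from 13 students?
C(13,3) = 13!/(3!×10!) = 286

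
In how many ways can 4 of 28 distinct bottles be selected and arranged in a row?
P(28,4) = 28!/(28-4)! = 491400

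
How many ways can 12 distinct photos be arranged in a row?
12! = 479001600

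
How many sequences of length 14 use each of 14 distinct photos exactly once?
14! = 87178291200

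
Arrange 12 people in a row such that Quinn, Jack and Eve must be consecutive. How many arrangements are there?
Treat the 3 as one block: (12-3+1)! × 3! = 3628800 × 6 = 21772800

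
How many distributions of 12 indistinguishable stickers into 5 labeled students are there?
C(12+5-1, 5-1) = C(16, 4) = 1820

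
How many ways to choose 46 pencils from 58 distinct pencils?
C(58,46) = 58!/(46!×12!) = 891794789340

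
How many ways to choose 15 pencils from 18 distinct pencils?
C(18,15) = 18!/(15!×3!) = 816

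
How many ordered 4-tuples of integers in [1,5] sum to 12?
Coefficient of x^12 in (x + x² + ... + x^5)^4. By inclusion-exclusion on dice exceeding 5: Σ_j (-1)^j C(4,j)·C(12-1-5j, 3) = C(4,0)·C(11,3) - C(4,1)·C(6,3) = 1·165 - 4·20 = 85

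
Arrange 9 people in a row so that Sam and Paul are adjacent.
Treat as block: (9-1)! × 2! = 40320 × 2 = 80640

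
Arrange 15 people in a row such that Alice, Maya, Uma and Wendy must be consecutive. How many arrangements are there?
Treat the 4 as one block: (15-4+1)! × 4! = 479001600 × 24 = 11496038400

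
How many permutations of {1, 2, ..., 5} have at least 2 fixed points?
Exactly j fixed points: C(5,j)·!(5-j); sum over j ≥ 2 (derangement numbers via !m = (m-1)·(!(m-1) + !(m-2)): !0..!3 = 1, 0, 1, 2). Σ_{j=2}^{5} C(5,j)·!(5-j) = C(5,2)·!3 + C(5,3)·!2 + C(5,4)·!1 + C(5,5)·!0 = 10·2 + 10·1 + 5·0 + 1·1 = 31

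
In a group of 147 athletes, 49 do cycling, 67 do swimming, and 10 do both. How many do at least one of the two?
|A∪B| = |A| + |B| - |A∩B| = 49 + 67 - 10 = 106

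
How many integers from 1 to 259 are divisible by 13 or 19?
⌊259/13⌋ + ⌊259/19⌋ - ⌊259/247⌋ = 19 + 13 - 1 = 31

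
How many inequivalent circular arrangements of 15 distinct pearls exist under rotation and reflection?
(15-1)!/2 = 87178291200/2 = 43589145600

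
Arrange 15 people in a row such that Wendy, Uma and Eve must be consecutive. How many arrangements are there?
Treat the 3 as one block: (15-3+1)! × 3! = 6227020800 × 6 = 37362124800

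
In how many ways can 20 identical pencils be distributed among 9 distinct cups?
C(20+9-1, 9-1) = C(28, 8) = 3108105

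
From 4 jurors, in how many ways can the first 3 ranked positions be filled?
P(4,3) = 4!/(4-3)! = 24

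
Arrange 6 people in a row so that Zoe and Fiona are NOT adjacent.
Total - adjacent = 6! - (6-1)!×2 = 720 - 240 = 480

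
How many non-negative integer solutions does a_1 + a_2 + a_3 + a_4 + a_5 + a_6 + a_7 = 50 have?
C(50+7-1, 7-1) = C(56, 6) = 32468436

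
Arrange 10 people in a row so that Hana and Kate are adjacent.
Treat as block: (10-1)! × 2! = 362880 × 2 = 725760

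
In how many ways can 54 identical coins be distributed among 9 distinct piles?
C(54+9-1, 9-1) = C(62, 8) = 3381098545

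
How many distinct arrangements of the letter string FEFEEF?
6! / (3! × 3!) = 20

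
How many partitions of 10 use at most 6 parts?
By conjugation, equals partitions of 10 into parts ≤ 6. Let r_j(i) = number of partitions of i into parts ≤ j, for i = 0..10. r_1(i) = 1 for all i; r_j(i) = r_{j-1}(i) + r_j(i-j). Rows j = 2..6: ≤2: 1 1 2 2 3 3 4 4 5 5 6; ≤3: 1 1 2 3 4 5 7 8 10 12 14; ≤4: 1 1 2 3 5 6 9 11 15 18 23; ≤5: 1 1 2 3 5 7 10 13 18 23 30; ≤6: 1 1 2 3 5 7 11 14 20 26 35. r_6(10) = 35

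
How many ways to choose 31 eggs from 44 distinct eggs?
C(44,31) = 44!/(31!×13!) = 51915526432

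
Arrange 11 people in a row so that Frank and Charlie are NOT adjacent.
Total - adjacent = 11! - (11-1)!×2 = 39916800 - 7257600 = 32659200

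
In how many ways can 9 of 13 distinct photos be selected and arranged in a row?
P(13,9) = 13!/(13-9)! = 259459200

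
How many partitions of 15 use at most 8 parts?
By conjugation, equals partitions of 15 into parts ≤ 8. Let r_j(i) = number of partitions of i into parts ≤ j, for i = 0..15. r_1(i) = 1 for all i; r_j(i) = r_{j-1}(i) + r_j(i-j). Rows j = 2..8: ≤2: 1 1 2 2 3 3 4 4 5 5 6 6 7 7 8 8; ≤3: 1 1 2 3 4 5 7 8 10 12 14 16 19 21 24 27; ≤4: 1 1 2 3 5 6 9 11 15 18 23 27 34 39 47 54; ≤5: 1 1 2 3 5 7 10 13 18 23 30 37 47 57 70 84; ≤6: 1 1 2 3 5 7 11 14 20 26 35 44 58 71 90 110; ≤7: 1 1 2 3 5 7 11 15 21 28 38 49 65 82 105 131; ≤8: 1 1 2 3 5 7 11 15 22 29 40 52 70 89 116 146. r_8(15) = 146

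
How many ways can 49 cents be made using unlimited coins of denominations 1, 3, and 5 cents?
Coefficient of x^49 in 1/(1-x^1) · 1/(1-x^3) · 1/(1-x^5). Case on j = number of 5-cent coins (j = 0..9); remainder r = 49 - 5j is made from {1,3} in ⌊r/3⌋+1 ways. r = 49, 44, 39, 34, 29, 24, 19, 14, 9, 4 → 17 + 15 + 14 + 12 + 10 + 9 + 7 + 5 + 4 + 2 = 95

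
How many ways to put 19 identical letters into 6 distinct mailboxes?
C(19+6-1, 6-1) = C(24, 5) = 42504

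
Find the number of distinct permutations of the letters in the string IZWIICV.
7! / (1! × 3! × 1! × 1! × 1!) = 840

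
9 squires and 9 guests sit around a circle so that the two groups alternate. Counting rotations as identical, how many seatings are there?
Fix one of the squires: (9-1)! ways for the remaining squires, × 9! ways for the guests = 40320 × 362880 = 14631321600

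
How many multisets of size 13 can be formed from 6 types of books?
C(13+6-1, 6-1) = C(18, 5) = 8568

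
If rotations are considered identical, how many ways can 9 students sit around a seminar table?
Circular: fix one position, arrange the rest. (9-1)! = 40320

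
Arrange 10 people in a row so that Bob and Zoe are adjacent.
Treat as block: (10-1)! × 2! = 362880 × 2 = 725760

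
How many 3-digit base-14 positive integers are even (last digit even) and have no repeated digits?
Last∈{0,2,4,6,8,10,12}. Last=0: 156. Last nonzero: 6×12×P(12,1) = 864. Total = 1020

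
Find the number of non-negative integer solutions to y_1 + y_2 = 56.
C(56+2-1, 2-1) = C(57, 1) = 57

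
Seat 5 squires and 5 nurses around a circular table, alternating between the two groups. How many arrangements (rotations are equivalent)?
Fix one of the squires: (5-1)! ways for the remaining squires, × 5! ways for the nurses = 24 × 120 = 2880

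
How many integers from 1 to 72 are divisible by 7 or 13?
⌊72/7⌋ + ⌊72/13⌋ - ⌊72/91⌋ = 10 + 5 - 0 = 15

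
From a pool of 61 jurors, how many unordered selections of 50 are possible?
C(61,50) = 61!/(50!×11!) = 418094152866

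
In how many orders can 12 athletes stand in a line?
12! = 479001600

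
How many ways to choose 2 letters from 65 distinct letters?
C(65,2) = 65!/(2!×63!) = 2080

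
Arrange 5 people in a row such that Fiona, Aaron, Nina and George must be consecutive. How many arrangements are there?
Treat the 4 as one block: (5-4+1)! × 4! = 2 × 24 = 48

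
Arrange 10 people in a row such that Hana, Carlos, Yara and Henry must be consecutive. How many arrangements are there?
Treat the 4 as one block: (10-4+1)! × 4! = 5040 × 24 = 120960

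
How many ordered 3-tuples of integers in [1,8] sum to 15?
Coefficient of x^15 in (x + x² + ... + x^8)^3. By inclusion-exclusion on dice exceeding 8: Σ_j (-1)^j C(3,j)·C(15-1-8j, 2) = C(3,0)·C(14,2) - C(3,1)·C(6,2) = 1·91 - 3·15 = 46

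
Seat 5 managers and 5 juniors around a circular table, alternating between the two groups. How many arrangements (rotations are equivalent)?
Fix one of the managers: (5-1)! ways for the remaining managers, × 5! ways for the juniors = 24 × 120 = 2880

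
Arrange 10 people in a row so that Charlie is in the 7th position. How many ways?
Fix one position: (10-1)! = 362880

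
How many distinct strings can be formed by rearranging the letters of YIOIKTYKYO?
10! / (2! × 3! × 2! × 2! × 1!) = 75600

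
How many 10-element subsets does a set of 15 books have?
C(15,10) = 15!/(10!×5!) = 3003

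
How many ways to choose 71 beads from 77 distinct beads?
C(77,71) = 77!/(71!×6!) = 237093780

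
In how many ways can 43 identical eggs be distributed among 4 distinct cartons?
C(43+4-1, 4-1) = C(46, 3) = 15180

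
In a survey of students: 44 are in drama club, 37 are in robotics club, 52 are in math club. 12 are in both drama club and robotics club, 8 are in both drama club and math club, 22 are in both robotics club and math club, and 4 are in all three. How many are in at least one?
|A∪B∪C| = 44+37+52-12-8-22+4 = 95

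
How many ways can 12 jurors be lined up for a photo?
12! = 479001600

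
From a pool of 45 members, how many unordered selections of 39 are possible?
C(45,39) = 45!/(39!×6!) = 8145060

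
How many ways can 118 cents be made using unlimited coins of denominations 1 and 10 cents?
Coefficient of x^118 in 1/(1-x^1) · 1/(1-x^10). Use j coins of 10 for j = 0..⌊118/10⌋ = 11, the rest in 1s: 11 + 1 = 12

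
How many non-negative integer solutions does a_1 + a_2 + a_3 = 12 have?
C(12+3-1, 3-1) = C(14, 2) = 91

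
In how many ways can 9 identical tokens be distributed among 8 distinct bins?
C(9+8-1, 8-1) = C(16, 7) = 11440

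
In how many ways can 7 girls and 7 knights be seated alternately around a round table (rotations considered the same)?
Fix one of the girls: (7-1)! ways for the remaining girls, × 7! ways for the knights = 720 × 5040 = 3628800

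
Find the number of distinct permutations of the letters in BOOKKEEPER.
10! / (1! × 2! × 2! × 3! × 1! × 1!) = 151200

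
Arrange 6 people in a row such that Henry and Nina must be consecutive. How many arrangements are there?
Treat the 2 as one block: (6-2+1)! × 2! = 120 × 2 = 240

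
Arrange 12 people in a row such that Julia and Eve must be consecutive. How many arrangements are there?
Treat the 2 as one block: (12-2+1)! × 2! = 39916800 × 2 = 79833600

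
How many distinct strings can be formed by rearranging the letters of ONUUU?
5! / (3! × 1! × 1!) = 20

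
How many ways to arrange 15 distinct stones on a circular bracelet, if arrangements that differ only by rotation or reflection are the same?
(15-1)!/2 = 87178291200/2 = 43589145600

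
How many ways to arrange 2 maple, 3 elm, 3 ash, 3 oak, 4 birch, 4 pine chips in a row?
19! / (2! × 3! × 3! × 3! × 4! × 4!) = 488864376000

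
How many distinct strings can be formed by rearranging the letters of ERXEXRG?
7! / (1! × 2! × 2! × 2!) = 630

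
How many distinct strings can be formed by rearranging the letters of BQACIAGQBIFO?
12! / (2! × 1! × 2! × 2! × 1! × 1! × 1! × 2!) = 29937600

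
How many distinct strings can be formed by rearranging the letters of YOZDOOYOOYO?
11! / (1! × 3! × 6! × 1!) = 9240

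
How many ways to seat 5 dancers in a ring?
Circular: fix one position, arrange the rest. (5-1)! = 24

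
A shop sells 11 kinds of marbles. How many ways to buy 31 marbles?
C(31+11-1, 11-1) = C(41, 10) = 1121099408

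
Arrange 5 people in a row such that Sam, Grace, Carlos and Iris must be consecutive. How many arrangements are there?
Treat the 4 as one block: (5-4+1)! × 4! = 2 × 24 = 48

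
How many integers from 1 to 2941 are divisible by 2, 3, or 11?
⌊2941/2⌋+⌊2941/3⌋+⌊2941/11⌋ - ⌊2941/6⌋-⌊2941/22⌋-⌊2941/33⌋ + ⌊2941/66⌋ = 1470+980+267 - 490-133-89 + 44 = 2049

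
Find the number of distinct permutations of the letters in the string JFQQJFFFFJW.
11! / (1! × 5! × 2! × 3!) = 27720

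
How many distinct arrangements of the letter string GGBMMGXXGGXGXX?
14! / (1! × 6! × 5! × 2!) = 504504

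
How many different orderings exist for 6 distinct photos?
6! = 720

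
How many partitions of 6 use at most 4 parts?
By conjugation, equals partitions of 6 into parts ≤ 4. Let r_j(i) = number of partitions of i into parts ≤ j, for i = 0..6. r_1(i) = 1 for all i; r_j(i) = r_{j-1}(i) + r_j(i-j). Rows j = 2..4: ≤2: 1 1 2 2 3 3 4; ≤3: 1 1 2 3 4 5 7; ≤4: 1 1 2 3 5 6 9. r_4(6) = 9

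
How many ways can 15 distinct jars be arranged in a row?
15! = 1307674368000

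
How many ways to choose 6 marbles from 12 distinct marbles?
C(12,6) = 12!/(6!×6!) = 924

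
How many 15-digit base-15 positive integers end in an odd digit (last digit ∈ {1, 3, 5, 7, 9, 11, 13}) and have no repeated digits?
Last∈{1,3,5,7,9,11,13}. Last=0: 0. Last nonzero: 7×13×P(13,13) = 566658892800. Total = 566658892800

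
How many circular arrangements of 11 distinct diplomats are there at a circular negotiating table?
Circular: fix one position, arrange the rest. (11-1)! = 3628800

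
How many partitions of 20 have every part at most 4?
Let r_j(i) = number of partitions of i into parts ≤ j, for i = 0..20. r_1(i) = 1 for all i; r_j(i) = r_{j-1}(i) + r_j(i-j). Rows j = 2..4: ≤2: 1 1 2 2 3 3 4 4 5 5 6 6 7 7 8 8 9 9 10 10 11; ≤3: 1 1 2 3 4 5 7 8 10 12 14 16 19 21 24 27 30 33 37 40 44; ≤4: 1 1 2 3 5 6 9 11 15 18 23 27 34 39 47 54 64 72 84 94 108. r_4(20) = 108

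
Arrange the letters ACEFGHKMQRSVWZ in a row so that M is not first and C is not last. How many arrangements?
By inclusion-exclusion: 14! - 2×(14-1)! + (14-2)! = 87178291200 - 12454041600 + 479001600 = 75203251200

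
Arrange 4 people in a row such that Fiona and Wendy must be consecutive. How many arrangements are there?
Treat the 2 as one block: (4-2+1)! × 2! = 6 × 2 = 12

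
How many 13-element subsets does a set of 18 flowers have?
C(18,13) = 18!/(13!×5!) = 8568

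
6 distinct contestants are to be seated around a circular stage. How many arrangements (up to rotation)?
Circular: fix one position, arrange the rest. (6-1)! = 120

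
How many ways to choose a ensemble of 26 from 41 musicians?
C(41,26) = 41!/(26!×15!) = 63432274896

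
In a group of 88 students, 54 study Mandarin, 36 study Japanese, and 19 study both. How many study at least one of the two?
|A∪B| = |A| + |B| - |A∩B| = 54 + 36 - 19 = 71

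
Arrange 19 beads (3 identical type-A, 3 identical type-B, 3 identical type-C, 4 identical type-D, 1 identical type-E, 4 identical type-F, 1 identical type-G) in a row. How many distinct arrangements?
19! / (3! × 3! × 3! × 4! × 1! × 4! × 1!) = 977728752000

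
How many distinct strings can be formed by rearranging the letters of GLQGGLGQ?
8! / (4! × 2! × 2!) = 420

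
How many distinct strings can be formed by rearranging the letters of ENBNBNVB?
8! / (3! × 1! × 1! × 3!) = 1120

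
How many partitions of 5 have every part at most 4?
Let r_j(i) = number of partitions of i into parts ≤ j, for i = 0..5. r_1(i) = 1 for all i; r_j(i) = r_{j-1}(i) + r_j(i-j). Rows j = 2..4: ≤2: 1 1 2 2 3 3; ≤3: 1 1 2 3 4 5; ≤4: 1 1 2 3 5 6. r_4(5) = 6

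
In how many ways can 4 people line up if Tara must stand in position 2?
Fix one position: (4-1)! = 6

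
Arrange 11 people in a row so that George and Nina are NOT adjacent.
Total - adjacent = 11! - (11-1)!×2 = 39916800 - 7257600 = 32659200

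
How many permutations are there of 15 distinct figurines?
15! = 1307674368000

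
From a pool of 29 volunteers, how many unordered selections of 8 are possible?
C(29,8) = 29!/(8!×21!) = 4292145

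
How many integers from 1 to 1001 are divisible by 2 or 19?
⌊1001/2⌋ + ⌊1001/19⌋ - ⌊1001/38⌋ = 500 + 52 - 26 = 526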